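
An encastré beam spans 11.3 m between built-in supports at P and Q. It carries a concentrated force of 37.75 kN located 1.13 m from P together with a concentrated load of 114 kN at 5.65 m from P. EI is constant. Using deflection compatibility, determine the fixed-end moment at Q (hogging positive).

M_Q = 164.9 kN·m

Release both end moments; the primary structure is a simply-supported span PQ with redundants M_P and M_Q.
On the primary (simply-supported) span, the end slopes from the loading are:
  at P: point load 37.75 at a = 1.13: Pab(L + b)/(6LEI) = 137.4/EI
  at Q: point load 37.75 at a = 1.13: Pab(L + a)/(6LEI) = 79.53/EI
  at P: point load 114 at a = 5.65: Pab(L + b)/(6LEI) = 909.8/EI
  at Q: point load 114 at a = 5.65: Pab(L + a)/(6LEI) = 909.8/EI
  θ_P0 = 1047/EI,  θ_Q0 = 989.3/EI
Flexibility coefficients: a unit moment at one end gives L/(3EI) there and L/(6EI) at the far end, so f₁₁ = f₂₂ = 3.767/EI and f₁₂ = f₂₁ = 1.883/EI.
Compatibility — zero rotation at each built-in end:
  3.767 M_P + 1.883 M_Q = 1047
  1.883 M_P + 3.767 M_Q = 989.3
Solving the pair gives M_P = 195.6 kN·m and M_Q = 164.9 kN·m (hogging).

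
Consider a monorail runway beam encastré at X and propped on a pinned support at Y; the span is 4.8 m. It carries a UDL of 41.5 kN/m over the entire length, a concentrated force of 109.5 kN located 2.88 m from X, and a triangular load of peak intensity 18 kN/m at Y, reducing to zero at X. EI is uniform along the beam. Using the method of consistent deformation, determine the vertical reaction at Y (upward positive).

Take the reaction at Y as the redundant and release it; the primary structure is a cantilever fixed at X.
Downward deflection at the released point Y due to the loads:
  UDL 41.5: wL⁴/(8EI) = 2754/EI
  point load 109.5 at a = 2.88: Pa²(3L − a)/(6EI) = 1744/EI
  triangular load, peak 18 at the free end: 11w₀L⁴/(120EI) = 875.9/EI
  δ_0 = 5373/EI
Tip deflection under a unit load at Y: L³/(3EI) = 36.86/EI.
The prop prevents deflection at Y: R_Y = δ_0/δ_{YY} = 5373/36.86 = 145.8 kN.

R_Y = 145.8 kN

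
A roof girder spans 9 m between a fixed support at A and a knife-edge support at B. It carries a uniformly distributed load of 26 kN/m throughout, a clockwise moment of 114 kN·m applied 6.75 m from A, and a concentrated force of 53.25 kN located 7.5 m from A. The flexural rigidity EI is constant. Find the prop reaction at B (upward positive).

R_B = 145.6 kN

Release the roller at B. Primary structure: cantilever fixed at A.
Downward deflection at the released point B due to the loads:
  UDL 26: wL⁴/(8EI) = 21323/EI
  clockwise couple 114 at a = 6.75: M₀a(2L − a)/(2EI) = 4328/EI
  point load 53.25 at a = 7.5: Pa²(3L − a)/(6EI) = 9735/EI
  δ_0 = 35386/EI
Flexibility coefficient — unit upward force at B: δ_{BB} = L³/(3EI) = 243/EI.
Compatibility at B: δ_0 − R_B·δ_{BB} = 0, so R_B = 35386/243 = 145.6 kN.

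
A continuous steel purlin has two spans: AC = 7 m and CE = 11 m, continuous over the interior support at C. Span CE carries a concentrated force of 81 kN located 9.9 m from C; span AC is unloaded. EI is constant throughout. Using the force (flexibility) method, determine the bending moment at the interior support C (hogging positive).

Insert a hinge at C; M_C is the redundant, and each span becomes simply supported.
Discontinuity in slope at C on the released structure — sum the simple-span end rotations:
  span CE: point load 81 at a = 9.9: Pab(L + b)/(6LEI) = 161.7/EI
  relative rotation θ_0 = (0 + 161.7)/EI = 161.7/EI
A unit hogging moment at C produces rotation L₁/(3EI) + L₂/(3EI) = 6/EI.
Slope continuity at C: θ_0 = M_C·6/EI, so M_C = 161.7/6 = 26.95 kN·m (hogging).

M_C = 26.95 kN·m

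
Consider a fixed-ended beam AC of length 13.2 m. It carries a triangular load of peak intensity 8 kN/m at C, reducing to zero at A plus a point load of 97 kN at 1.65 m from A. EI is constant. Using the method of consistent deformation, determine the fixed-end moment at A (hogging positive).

Release both end moments; the primary structure is a simply-supported span AC with redundants M_A and M_C.
End rotations of the released simple span under the applied load (×1/EI):
  at A: triangular load, peak 8: 7w₀L³/(360EI) = 357.8/EI
  at C: triangular load, peak 8: w₀L³/(45EI) = 408.9/EI
  at A: point load 97 at a = 1.65: Pab(L + b)/(6LEI) = 577.7/EI
  at C: point load 97 at a = 1.65: Pab(L + a)/(6LEI) = 346.6/EI
  θ_A0 = 935.5/EI,  θ_C0 = 755.5/EI
Flexibility coefficients: a unit moment at one end gives L/(3EI) there and L/(6EI) at the far end, so f₁₁ = f₂₂ = 4.4/EI and f₁₂ = f₂₁ = 2.2/EI.
Compatibility — zero rotation at each built-in end:
  4.4 M_A + 2.2 M_C = 935.5
  2.2 M_A + 4.4 M_C = 755.5
Solving the pair gives M_A = 169 kN·m and M_C = 87.2 kN·m (hogging).

M_A = 169 kN·m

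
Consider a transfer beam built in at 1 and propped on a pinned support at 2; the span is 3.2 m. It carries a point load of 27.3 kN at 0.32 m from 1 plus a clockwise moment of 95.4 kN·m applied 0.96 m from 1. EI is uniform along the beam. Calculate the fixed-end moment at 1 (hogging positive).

Remove the prop at 2; the released (primary) structure is a cantilever built in at 1.
Primary-structure tip deflection at 2 by superposition:
  point load 27.3 at a = 0.32: Pa²(3L − a)/(6EI) = 4.324/EI
  clockwise couple 95.4 at a = 0.96: M₀a(2L − a)/(2EI) = 249.1/EI
  δ_0 = 253.4/EI
Flexibility coefficient — unit upward force at 2: δ_{22} = L³/(3EI) = 10.92/EI.
The prop prevents deflection at 2: R_2 = δ_0/δ_{22} = 253.4/10.92 = 23.2 kN.
Moment equilibrium about 1: M_1 = Σ(load moments about 1) − R_2·L = 104.1 − 23.2×3.2 = 29.89 kN·m.

M_1 = 29.89 kN·m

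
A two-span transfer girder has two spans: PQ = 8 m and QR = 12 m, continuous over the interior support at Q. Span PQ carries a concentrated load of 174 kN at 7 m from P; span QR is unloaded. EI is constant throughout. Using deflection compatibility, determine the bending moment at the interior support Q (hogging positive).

Insert a hinge at Q; M_Q is the redundant, and each span becomes simply supported.
Rotations at Q on the released spans (each span's end-slope, ×1/EI):
  span PQ: point load 174 at a = 7: Pab(L + a)/(6LEI) = 380.6/EI
  relative rotation θ_0 = (380.6 + 0)/EI = 380.6/EI
A unit hogging moment at Q produces rotation L₁/(3EI) + L₂/(3EI) = 6.667/EI.
Slope continuity at Q: θ_0 = M_Q·6.667/EI, so M_Q = 380.6/6.667 = 57.09 kN·m (hogging).

M_Q = 57.09 kN·m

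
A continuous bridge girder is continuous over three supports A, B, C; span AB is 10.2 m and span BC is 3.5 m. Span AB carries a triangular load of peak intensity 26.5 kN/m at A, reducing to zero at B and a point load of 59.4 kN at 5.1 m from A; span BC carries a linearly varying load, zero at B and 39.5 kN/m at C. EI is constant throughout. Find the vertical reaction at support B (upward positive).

R_B = 179 kN

Release continuity at B by inserting a hinge; the redundant is the internal moment M_B. The primary structure is two simply-supported spans AB and BC.
Rotations at B on the released spans (each span's end-slope, ×1/EI):
  span AB: triangular load, peak 26.5: 7w₀L³/(360EI) = 546.8/EI
  span AB: point load 59.4 at a = 5.1: Pab(L + a)/(6LEI) = 386.2/EI
  span BC: triangular load, peak 39.5: 7w₀L³/(360EI) = 32.93/EI
  relative rotation θ_0 = (933.1 + 32.93)/EI = 966/EI
A unit hogging moment at B produces rotation L₁/(3EI) + L₂/(3EI) = 4.567/EI.
Compatibility: M_B·(L₁+L₂)/(3EI) = θ_0, giving M_B = 211.5 kN·m (hogging).
Span AB, ΣM about A with M_B applied at B: R_B^{AB}·10.2 = 762.5 + 211.5, so R_B^{AB} = 95.49 kN and R_A = 194.6 − 95.49 = 99.06 kN.
Span BC, ΣM about C: R_B^{BC}·3.5 = 80.65 + 211.5, so R_B^{BC} = 83.48 kN and R_C = 69.12 − 83.48 = -14.35 kN.
R_B = 95.49 + 83.48 = 179 kN.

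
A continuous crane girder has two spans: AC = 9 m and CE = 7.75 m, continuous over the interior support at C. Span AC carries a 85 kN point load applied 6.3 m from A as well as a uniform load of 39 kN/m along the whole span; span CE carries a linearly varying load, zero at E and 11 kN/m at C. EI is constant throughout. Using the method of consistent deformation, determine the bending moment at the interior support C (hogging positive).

Take M_C as the redundant. Released structure: two simple spans AC and CE with a hinge at C.
End slopes at the hinge C, treating each span as simply supported:
  span AC: point load 85 at a = 6.3: Pab(L + a)/(6LEI) = 409.7/EI
  span AC: UDL 39: wL³/(24EI) = 1185/EI
  span CE: triangular load, peak 11: w₀L³/(45EI) = 113.8/EI
  relative rotation θ_0 = (1594 + 113.8)/EI = 1708/EI
A unit hogging moment at C produces rotation L₁/(3EI) + L₂/(3EI) = 5.583/EI.
Compatibility: M_C·(L₁+L₂)/(3EI) = θ_0, giving M_C = 305.9 kN·m (hogging).

M_C = 305.9 kN·m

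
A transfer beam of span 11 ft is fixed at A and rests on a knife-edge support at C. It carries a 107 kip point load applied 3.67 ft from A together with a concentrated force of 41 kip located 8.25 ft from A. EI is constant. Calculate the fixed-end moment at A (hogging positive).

Take the reaction at C as the redundant and release it; the primary structure is a cantilever fixed at A.
Primary-structure tip deflection at C by superposition:
  point load 107 at a = 3.67: Pa²(3L − a)/(6EI) = 7045/EI
  point load 41 at a = 8.25: Pa²(3L − a)/(6EI) = 11511/EI
  δ_0 = 18556/EI
Flexibility coefficient — unit upward force at C: δ_{CC} = L³/(3EI) = 443.7/EI.
Compatibility at C: δ_0 − R_C·δ_{CC} = 0, so R_C = 18556/443.7 = 41.82 kip.
Moment equilibrium about A: M_A = Σ(load moments about A) − R_C·L = 730.9 − 41.82×11 = 270.9 kip·ft.

M_A = 270.9 kip·ft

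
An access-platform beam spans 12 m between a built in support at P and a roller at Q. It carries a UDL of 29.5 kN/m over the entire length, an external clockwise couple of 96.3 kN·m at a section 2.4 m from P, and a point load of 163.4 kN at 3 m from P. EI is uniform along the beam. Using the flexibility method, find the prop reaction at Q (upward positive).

R_Q = 151.1 kN

Remove the prop at Q; the released (primary) structure is a cantilever built in at P.
Deflection at Q on the released cantilever, summing each load's contribution:
  UDL 29.5: wL⁴/(8EI) = 76464/EI
  clockwise couple 96.3 at a = 2.4: M₀a(2L − a)/(2EI) = 2496/EI
  point load 163.4 at a = 3: Pa²(3L − a)/(6EI) = 8088/EI
  δ_0 = 87048/EI
Tip deflection under a unit load at Q: L³/(3EI) = 576/EI.
Compatibility at Q: δ_0 − R_Q·δ_{QQ} = 0, so R_Q = 87048/576 = 151.1 kN.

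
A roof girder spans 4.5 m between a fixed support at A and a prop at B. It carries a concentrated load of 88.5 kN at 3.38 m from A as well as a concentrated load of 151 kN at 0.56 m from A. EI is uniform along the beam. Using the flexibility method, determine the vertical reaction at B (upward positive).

Remove the prop at B; the released (primary) structure is a cantilever built in at A.
Downward deflection at the released point B due to the loads:
  point load 88.5 at a = 3.38: Pa²(3L − a)/(6EI) = 1705/EI
  point load 151 at a = 0.56: Pa²(3L − a)/(6EI) = 102.1/EI
  δ_0 = 1807/EI
Flexibility coefficient — unit upward force at B: δ_{BB} = L³/(3EI) = 30.38/EI.
Compatibility at B: δ_0 − R_B·δ_{BB} = 0, so R_B = 1807/30.38 = 59.5 kN.

R_B = 59.5 kN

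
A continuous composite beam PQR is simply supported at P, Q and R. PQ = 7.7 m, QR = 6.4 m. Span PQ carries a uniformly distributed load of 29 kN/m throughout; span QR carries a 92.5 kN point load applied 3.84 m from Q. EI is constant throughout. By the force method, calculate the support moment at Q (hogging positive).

M_Q = 162.5 kN·m

Take M_Q as the redundant. Released structure: two simple spans PQ and QR with a hinge at Q.
End slopes at the hinge Q, treating each span as simply supported:
  span PQ: UDL 29: wL³/(24EI) = 551.6/EI
  span QR: point load 92.5 at a = 3.84: Pab(L + b)/(6LEI) = 212.2/EI
  relative rotation θ_0 = (551.6 + 212.2)/EI = 763.8/EI
A unit hogging moment at Q produces rotation L₁/(3EI) + L₂/(3EI) = 4.7/EI.
Slope continuity at Q: θ_0 = M_Q·4.7/EI, so M_Q = 763.8/4.7 = 162.5 kN·m (hogging).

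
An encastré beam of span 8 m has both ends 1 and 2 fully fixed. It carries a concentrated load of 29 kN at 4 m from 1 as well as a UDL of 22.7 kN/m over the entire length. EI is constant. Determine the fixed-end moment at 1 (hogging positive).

Take the two fixed-end moments M_1, M_2 as redundants; the released structure is the simple span 12.
On the primary (simply-supported) span, the end slopes from the loading are:
  at 1: point load 29 at a = 4: Pab(L + b)/(6LEI) = 116/EI
  at 2: point load 29 at a = 4: Pab(L + a)/(6LEI) = 116/EI
  at 1: UDL 22.7: wL³/(24EI) = 484.3/EI
  at 2: UDL 22.7: wL³/(24EI) = 484.3/EI
  θ_10 = 600.3/EI,  θ_20 = 600.3/EI
Flexibility coefficients: a unit moment at one end gives L/(3EI) there and L/(6EI) at the far end, so f₁₁ = f₂₂ = 2.667/EI and f₁₂ = f₂₁ = 1.333/EI.
Compatibility — zero rotation at each built-in end:
  2.667 M_1 + 1.333 M_2 = 600.3
  1.333 M_1 + 2.667 M_2 = 600.3
Solving the pair gives M_1 = 150.1 kN·m and M_2 = 150.1 kN·m (hogging).

M_1 = 150.1 kN·m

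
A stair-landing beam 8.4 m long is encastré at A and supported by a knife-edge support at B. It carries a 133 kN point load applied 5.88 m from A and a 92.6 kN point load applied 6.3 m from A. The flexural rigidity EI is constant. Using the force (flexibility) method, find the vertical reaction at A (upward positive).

R_A = 92.06 kN

Choose R_B as the redundant. The primary structure is the cantilever fixed at A.
Free-end deflection of the primary structure under the applied loading (downward +):
  point load 133 at a = 5.88: Pa²(3L − a)/(6EI) = 14807/EI
  point load 92.6 at a = 6.3: Pa²(3L − a)/(6EI) = 11577/EI
  δ_0 = 26384/EI
Flexibility coefficient — unit upward force at B: δ_{BB} = L³/(3EI) = 197.6/EI.
The prop prevents deflection at B: R_B = δ_0/δ_{BB} = 26384/197.6 = 133.5 kN.
Vertical equilibrium: R_A = ΣP − R_B = 225.6 − 133.5 = 92.06 kN.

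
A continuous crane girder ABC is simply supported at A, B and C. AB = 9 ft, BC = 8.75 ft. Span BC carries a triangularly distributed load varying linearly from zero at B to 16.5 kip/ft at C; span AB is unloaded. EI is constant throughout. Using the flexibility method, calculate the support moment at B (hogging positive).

Take M_B as the redundant. Released structure: two simple spans AB and BC with a hinge at B.
Discontinuity in slope at B on the released structure — sum the simple-span end rotations:
  span BC: triangular load, peak 16.5: 7w₀L³/(360EI) = 214.9/EI
  relative rotation θ_0 = (0 + 214.9)/EI = 214.9/EI
A unit hogging moment at B produces rotation L₁/(3EI) + L₂/(3EI) = 5.917/EI.
Compatibility: M_B·(L₁+L₂)/(3EI) = θ_0, giving M_B = 36.33 kip·ft (hogging).

M_B = 36.33 kip·ft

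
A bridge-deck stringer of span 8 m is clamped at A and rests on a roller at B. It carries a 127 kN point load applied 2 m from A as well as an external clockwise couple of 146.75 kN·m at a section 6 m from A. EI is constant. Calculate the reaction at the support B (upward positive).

R_B = 36.71 kN

Release the roller at B. Primary structure: cantilever fixed at A.
Downward deflection at the released point B due to the loads:
  point load 127 at a = 2: Pa²(3L − a)/(6EI) = 1863/EI
  clockwise couple 146.75 at a = 6: M₀a(2L − a)/(2EI) = 4402/EI
  δ_0 = 6265/EI
Tip deflection under a unit load at B: L³/(3EI) = 170.7/EI.
The prop prevents deflection at B: R_B = δ_0/δ_{BB} = 6265/170.7 = 36.71 kN.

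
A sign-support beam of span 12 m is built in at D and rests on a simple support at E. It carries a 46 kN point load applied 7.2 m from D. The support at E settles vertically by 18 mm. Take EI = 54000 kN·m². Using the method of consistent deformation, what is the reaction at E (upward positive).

R_E = 18.18 kN

Remove the prop at E; the released (primary) structure is a cantilever built in at D.
Deflection at E on the released cantilever, summing each load's contribution:
  point load 46 at a = 7.2: Pa²(3L − a)/(6EI) = 11446/EI
Flexibility coefficient — unit upward force at E: δ_{EE} = L³/(3EI) = 576/EI.
With EI = 54000 kN·m²: δ_0 = 0.21197 m and δ_{EE} = 0.010667 m/kN.
Compatibility — the beam at E must follow the support down by 0.018 m: δ_0 − R_E·δ_{EE} = 0.018, so R_E = (0.21197 − 0.018)/0.010667 = 18.18 kN.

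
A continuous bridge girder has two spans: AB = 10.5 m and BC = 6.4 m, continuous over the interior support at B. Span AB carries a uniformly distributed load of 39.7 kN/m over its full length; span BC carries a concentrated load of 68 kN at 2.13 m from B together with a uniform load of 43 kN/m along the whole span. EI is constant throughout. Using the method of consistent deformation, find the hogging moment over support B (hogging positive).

M_B = 453.8 kN·m

Insert a hinge at B; M_B is the redundant, and each span becomes simply supported.
Rotations at B on the released spans (each span's end-slope, ×1/EI):
  span AB: UDL 39.7: wL³/(24EI) = 1915/EI
  span BC: point load 68 at a = 2.13: Pab(L + b)/(6LEI) = 171.9/EI
  span BC: UDL 43: wL³/(24EI) = 469.7/EI
  relative rotation θ_0 = (1915 + 641.5)/EI = 2556/EI
A unit hogging moment at B produces rotation L₁/(3EI) + L₂/(3EI) = 5.633/EI.
Slope continuity at B: θ_0 = M_B·5.633/EI, so M_B = 2556/5.633 = 453.8 kN·m (hogging).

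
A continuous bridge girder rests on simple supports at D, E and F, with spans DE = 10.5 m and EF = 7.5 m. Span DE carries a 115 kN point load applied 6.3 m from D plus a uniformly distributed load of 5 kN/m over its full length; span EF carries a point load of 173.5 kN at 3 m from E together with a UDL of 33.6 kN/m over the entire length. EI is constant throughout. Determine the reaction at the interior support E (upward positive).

Release continuity at E by inserting a hinge; the redundant is the internal moment M_E. The primary structure is two simply-supported spans DE and EF.
Rotations at E on the released spans (each span's end-slope, ×1/EI):
  span DE: point load 115 at a = 6.3: Pab(L + a)/(6LEI) = 811.4/EI
  span DE: UDL 5: wL³/(24EI) = 241.2/EI
  span EF: point load 173.5 at a = 3: Pab(L + b)/(6LEI) = 624.6/EI
  span EF: UDL 33.6: wL³/(24EI) = 590.6/EI
  relative rotation θ_0 = (1053 + 1215)/EI = 2268/EI
A unit hogging moment at E produces rotation L₁/(3EI) + L₂/(3EI) = 6/EI.
Compatibility: M_E·(L₁+L₂)/(3EI) = θ_0, giving M_E = 378 kN·m (hogging).
Span DE, ΣM about D with M_E applied at E: R_E^{DE}·10.5 = 1000 + 378, so R_E^{DE} = 131.2 kN and R_D = 167.5 − 131.2 = 36.25 kN.
Span EF, ΣM about F: R_E^{EF}·7.5 = 1726 + 378, so R_E^{EF} = 280.5 kN and R_F = 425.5 − 280.5 = 145 kN.
R_E = 131.2 + 280.5 = 411.7 kN.

R_E = 411.7 kN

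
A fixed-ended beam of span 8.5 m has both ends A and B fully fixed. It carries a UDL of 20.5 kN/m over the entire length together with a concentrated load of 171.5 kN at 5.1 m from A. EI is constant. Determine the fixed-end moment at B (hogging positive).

M_B = 333.3 kN·m

Take the two fixed-end moments M_A, M_B as redundants; the released structure is the simple span AB.
End rotations of the released simple span under the applied load (×1/EI):
  at A: UDL 20.5: wL³/(24EI) = 524.6/EI
  at B: UDL 20.5: wL³/(24EI) = 524.6/EI
  at A: point load 171.5 at a = 5.1: Pab(L + b)/(6LEI) = 693.9/EI
  at B: point load 171.5 at a = 5.1: Pab(L + a)/(6LEI) = 793/EI
  θ_A0 = 1218/EI,  θ_B0 = 1318/EI
Flexibility coefficients: a unit moment at one end gives L/(3EI) there and L/(6EI) at the far end, so f₁₁ = f₂₂ = 2.833/EI and f₁₂ = f₂₁ = 1.417/EI.
Compatibility — zero rotation at each built-in end:
  2.833 M_A + 1.417 M_B = 1218
  1.417 M_A + 2.833 M_B = 1318
Solving the pair gives M_A = 263.4 kN·m and M_B = 333.3 kN·m (hogging).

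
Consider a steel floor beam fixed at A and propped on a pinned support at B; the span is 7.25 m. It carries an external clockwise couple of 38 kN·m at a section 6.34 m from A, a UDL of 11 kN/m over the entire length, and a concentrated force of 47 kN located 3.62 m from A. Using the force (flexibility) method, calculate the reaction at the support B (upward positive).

R_B = 52.3 kN

Take the reaction at B as the redundant and release it; the primary structure is a cantilever fixed at A.
Downward deflection at the released point B due to the loads:
  clockwise couple 38 at a = 6.34: M₀a(2L − a)/(2EI) = 983/EI
  UDL 11: wL⁴/(8EI) = 3799/EI
  point load 47 at a = 3.62: Pa²(3L − a)/(6EI) = 1861/EI
  δ_0 = 6643/EI
Flexibility coefficient — unit upward force at B: δ_{BB} = L³/(3EI) = 127/EI.
Compatibility at B: δ_0 − R_B·δ_{BB} = 0, so R_B = 6643/127 = 52.3 kN.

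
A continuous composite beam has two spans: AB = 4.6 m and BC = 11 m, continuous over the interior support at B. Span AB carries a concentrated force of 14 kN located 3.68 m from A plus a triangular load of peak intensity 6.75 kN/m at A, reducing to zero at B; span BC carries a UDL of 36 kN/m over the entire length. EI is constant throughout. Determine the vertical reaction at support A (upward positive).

Take M_B as the redundant. Released structure: two simple spans AB and BC with a hinge at B.
End slopes at the hinge B, treating each span as simply supported:
  span AB: point load 14 at a = 3.68: Pab(L + a)/(6LEI) = 14.22/EI
  span AB: triangular load, peak 6.75: 7w₀L³/(360EI) = 12.78/EI
  span BC: UDL 36: wL³/(24EI) = 1996/EI
  relative rotation θ_0 = (26.99 + 1996)/EI = 2023/EI
A unit hogging moment at B produces rotation L₁/(3EI) + L₂/(3EI) = 5.2/EI.
Compatibility: M_B·(L₁+L₂)/(3EI) = θ_0, giving M_B = 389.1 kN·m (hogging).
Span AB, ΣM about A with M_B applied at B: R_B^{AB}·4.6 = 75.33 + 389.1, so R_B^{AB} = 101 kN and R_A = 29.52 − 101 = -71.44 kN.

R_A = -71.44 kN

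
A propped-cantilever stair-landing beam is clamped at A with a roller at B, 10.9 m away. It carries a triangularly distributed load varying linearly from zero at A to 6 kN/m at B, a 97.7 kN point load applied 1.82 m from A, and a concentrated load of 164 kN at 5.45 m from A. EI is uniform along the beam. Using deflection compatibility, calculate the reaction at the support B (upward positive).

R_B = 73.09 kN

Choose R_B as the redundant. The primary structure is the cantilever fixed at A.
Free-end deflection of the primary structure under the applied loading (downward +):
  triangular load, peak 6 at the free end: 11w₀L⁴/(120EI) = 7764/EI
  point load 97.7 at a = 1.82: Pa²(3L − a)/(6EI) = 1666/EI
  point load 164 at a = 5.45: Pa²(3L − a)/(6EI) = 22123/EI
  δ_0 = 31553/EI
Flexibility coefficient — unit upward force at B: δ_{BB} = L³/(3EI) = 431.7/EI.
The prop prevents deflection at B: R_B = δ_0/δ_{BB} = 31553/431.7 = 73.09 kN.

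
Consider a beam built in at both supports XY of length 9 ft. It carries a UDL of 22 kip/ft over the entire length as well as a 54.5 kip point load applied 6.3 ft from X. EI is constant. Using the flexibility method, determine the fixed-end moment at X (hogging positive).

M_X = 179.4 kip·ft

Take the two fixed-end moments M_X, M_Y as redundants; the released structure is the simple span XY.
On the primary (simply-supported) span, the end slopes from the loading are:
  at X: UDL 22: wL³/(24EI) = 668.2/EI
  at Y: UDL 22: wL³/(24EI) = 668.2/EI
  at X: point load 54.5 at a = 6.3: Pab(L + b)/(6LEI) = 200.9/EI
  at Y: point load 54.5 at a = 6.3: Pab(L + a)/(6LEI) = 262.7/EI
  θ_X0 = 869.1/EI,  θ_Y0 = 930.9/EI
Flexibility coefficients: a unit moment at one end gives L/(3EI) there and L/(6EI) at the far end, so f₁₁ = f₂₂ = 3/EI and f₁₂ = f₂₁ = 1.5/EI.
Compatibility — zero rotation at each built-in end:
  3 M_X + 1.5 M_Y = 869.1
  1.5 M_X + 3 M_Y = 930.9
Solving the pair gives M_X = 179.4 kip·ft and M_Y = 220.6 kip·ft (hogging).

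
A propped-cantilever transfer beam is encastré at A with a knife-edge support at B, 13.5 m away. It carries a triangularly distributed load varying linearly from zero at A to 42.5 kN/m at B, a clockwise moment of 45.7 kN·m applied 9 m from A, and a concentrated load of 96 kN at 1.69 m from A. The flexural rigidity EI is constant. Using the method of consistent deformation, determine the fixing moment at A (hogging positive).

Take the reaction at B as the redundant and release it; the primary structure is a cantilever fixed at A.
Free-end deflection of the primary structure under the applied loading (downward +):
  triangular load, peak 42.5 at the free end: 11w₀L⁴/(120EI) = 129400/EI
  clockwise couple 45.7 at a = 9: M₀a(2L − a)/(2EI) = 3702/EI
  point load 96 at a = 1.69: Pa²(3L − a)/(6EI) = 1774/EI
  δ_0 = 134876/EI
Flexibility coefficient — unit upward force at B: δ_{BB} = L³/(3EI) = 820.1/EI.
Compatibility at B: δ_0 − R_B·δ_{BB} = 0, so R_B = 134876/820.1 = 164.5 kN.
Moment equilibrium about A: M_A = Σ(load moments about A) − R_B·L = 2790 − 164.5×13.5 = 569.6 kN·m.

M_A = 569.6 kN·m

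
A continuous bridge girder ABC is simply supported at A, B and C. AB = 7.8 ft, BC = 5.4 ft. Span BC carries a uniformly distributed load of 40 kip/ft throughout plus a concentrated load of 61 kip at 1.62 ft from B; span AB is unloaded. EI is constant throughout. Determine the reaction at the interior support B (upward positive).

Take M_B as the redundant. Released structure: two simple spans AB and BC with a hinge at B.
Discontinuity in slope at B on the released structure — sum the simple-span end rotations:
  span BC: UDL 40: wL³/(24EI) = 262.4/EI
  span BC: point load 61 at a = 1.62: Pab(L + b)/(6LEI) = 105.8/EI
  relative rotation θ_0 = (0 + 368.3)/EI = 368.3/EI
A unit hogging moment at B produces rotation L₁/(3EI) + L₂/(3EI) = 4.4/EI.
Slope continuity at B: θ_0 = M_B·4.4/EI, so M_B = 368.3/4.4 = 83.7 kip·ft (hogging).
Span AB, ΣM about A with M_B applied at B: R_B^{AB}·7.8 = 0 + 83.7, so R_B^{AB} = 10.73 kip and R_A = 0 − 10.73 = -10.73 kip.
Span BC, ΣM about C: R_B^{BC}·5.4 = 813.8 + 83.7, so R_B^{BC} = 166.2 kip and R_C = 277 − 166.2 = 110.8 kip.
R_B = 10.73 + 166.2 = 176.9 kip.

R_B = 176.9 kip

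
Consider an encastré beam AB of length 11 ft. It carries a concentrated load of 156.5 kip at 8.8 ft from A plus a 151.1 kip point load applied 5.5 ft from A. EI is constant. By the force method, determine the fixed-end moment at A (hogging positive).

M_A = 262.9 kip·ft

Release both end moments; the primary structure is a simply-supported span AB with redundants M_A and M_B.
Simple-span end rotations at A and B under the given loads:
  at A: point load 156.5 at a = 8.8: Pab(L + b)/(6LEI) = 606/EI
  at B: point load 156.5 at a = 8.8: Pab(L + a)/(6LEI) = 909/EI
  at A: point load 151.1 at a = 5.5: Pab(L + b)/(6LEI) = 1143/EI
  at B: point load 151.1 at a = 5.5: Pab(L + a)/(6LEI) = 1143/EI
  θ_A0 = 1749/EI,  θ_B0 = 2052/EI
Flexibility coefficients: a unit moment at one end gives L/(3EI) there and L/(6EI) at the far end, so f₁₁ = f₂₂ = 3.667/EI and f₁₂ = f₂₁ = 1.833/EI.
Compatibility — zero rotation at each built-in end:
  3.667 M_A + 1.833 M_B = 1749
  1.833 M_A + 3.667 M_B = 2052
Solving the pair gives M_A = 262.9 kip·ft and M_B = 428.1 kip·ft (hogging).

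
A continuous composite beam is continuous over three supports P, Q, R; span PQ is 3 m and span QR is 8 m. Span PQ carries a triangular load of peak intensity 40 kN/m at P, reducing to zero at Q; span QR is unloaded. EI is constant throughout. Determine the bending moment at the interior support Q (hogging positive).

M_Q = 5.727 kN·m

Take M_Q as the redundant. Released structure: two simple spans PQ and QR with a hinge at Q.
Rotations at Q on the released spans (each span's end-slope, ×1/EI):
  span PQ: triangular load, peak 40: 7w₀L³/(360EI) = 21/EI
  relative rotation θ_0 = (21 + 0)/EI = 21/EI
A unit hogging moment at Q produces rotation L₁/(3EI) + L₂/(3EI) = 3.667/EI.
Compatibility: M_Q·(L₁+L₂)/(3EI) = θ_0, giving M_Q = 5.727 kN·m (hogging).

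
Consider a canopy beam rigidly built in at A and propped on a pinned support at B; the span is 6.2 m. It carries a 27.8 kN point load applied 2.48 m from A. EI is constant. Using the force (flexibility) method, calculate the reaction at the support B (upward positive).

Take the reaction at B as the redundant and release it; the primary structure is a cantilever fixed at A.
Deflection at B on the released cantilever, summing each load's contribution:
  point load 27.8 at a = 2.48: Pa²(3L − a)/(6EI) = 459.4/EI
Tip deflection under a unit load at B: L³/(3EI) = 79.44/EI.
The prop prevents deflection at B: R_B = δ_0/δ_{BB} = 459.4/79.44 = 5.782 kN.

R_B = 5.782 kN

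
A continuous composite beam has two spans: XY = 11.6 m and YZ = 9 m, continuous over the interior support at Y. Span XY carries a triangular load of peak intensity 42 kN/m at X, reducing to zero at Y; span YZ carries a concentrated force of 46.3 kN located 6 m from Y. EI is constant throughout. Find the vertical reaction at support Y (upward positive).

R_Y = 138.6 kN

Take M_Y as the redundant. Released structure: two simple spans XY and YZ with a hinge at Y.
Rotations at Y on the released spans (each span's end-slope, ×1/EI):
  span XY: triangular load, peak 42: 7w₀L³/(360EI) = 1275/EI
  span YZ: point load 46.3 at a = 6: Pab(L + b)/(6LEI) = 185.2/EI
  relative rotation θ_0 = (1275 + 185.2)/EI = 1460/EI
A unit hogging moment at Y produces rotation L₁/(3EI) + L₂/(3EI) = 6.867/EI.
Compatibility: M_Y·(L₁+L₂)/(3EI) = θ_0, giving M_Y = 212.6 kN·m (hogging).
Span XY, ΣM about X with M_Y applied at Y: R_Y^{XY}·11.6 = 941.9 + 212.6, so R_Y^{XY} = 99.53 kN and R_X = 243.6 − 99.53 = 144.1 kN.
Span YZ, ΣM about Z: R_Y^{YZ}·9 = 138.9 + 212.6, so R_Y^{YZ} = 39.06 kN and R_Z = 46.3 − 39.06 = 7.243 kN.
R_Y = 99.53 + 39.06 = 138.6 kN.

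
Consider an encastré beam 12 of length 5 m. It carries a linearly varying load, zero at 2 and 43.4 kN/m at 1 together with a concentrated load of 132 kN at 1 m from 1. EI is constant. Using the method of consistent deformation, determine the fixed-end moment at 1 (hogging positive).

M_1 = 138.7 kN·m

Take the two fixed-end moments M_1, M_2 as redundants; the released structure is the simple span 12.
On the primary (simply-supported) span, the end slopes from the loading are:
  at 1: triangular load, peak 43.4: w₀L³/(45EI) = 120.6/EI
  at 2: triangular load, peak 43.4: 7w₀L³/(360EI) = 105.5/EI
  at 1: point load 132 at a = 1: Pab(L + b)/(6LEI) = 158.4/EI
  at 2: point load 132 at a = 1: Pab(L + a)/(6LEI) = 105.6/EI
  θ_10 = 279/EI,  θ_20 = 211.1/EI
Flexibility coefficients: a unit moment at one end gives L/(3EI) there and L/(6EI) at the far end, so f₁₁ = f₂₂ = 1.667/EI and f₁₂ = f₂₁ = 0.8333/EI.
Compatibility — zero rotation at each built-in end:
  1.667 M_1 + 0.8333 M_2 = 279
  0.8333 M_1 + 1.667 M_2 = 211.1
Solving the pair gives M_1 = 138.7 kN·m and M_2 = 57.29 kN·m (hogging).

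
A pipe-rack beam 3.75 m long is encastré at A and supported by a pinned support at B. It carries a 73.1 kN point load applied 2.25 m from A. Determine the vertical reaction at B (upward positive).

R_B = 31.58 kN

Release the roller at B. Primary structure: cantilever fixed at A.
Deflection at B on the released cantilever, summing each load's contribution:
  point load 73.1 at a = 2.25: Pa²(3L − a)/(6EI) = 555.1/EI
Tip deflection under a unit load at B: L³/(3EI) = 17.58/EI.
The prop prevents deflection at B: R_B = δ_0/δ_{BB} = 555.1/17.58 = 31.58 kN.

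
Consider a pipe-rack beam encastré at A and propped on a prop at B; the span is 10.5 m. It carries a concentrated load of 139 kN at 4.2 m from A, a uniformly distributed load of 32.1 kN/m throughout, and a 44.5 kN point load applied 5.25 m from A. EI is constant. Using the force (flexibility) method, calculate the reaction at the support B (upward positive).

R_B = 169.2 kN

Remove the prop at B; the released (primary) structure is a cantilever built in at A.
Primary-structure tip deflection at B by superposition:
  point load 139 at a = 4.2: Pa²(3L − a)/(6EI) = 11156/EI
  UDL 32.1: wL⁴/(8EI) = 48772/EI
  point load 44.5 at a = 5.25: Pa²(3L − a)/(6EI) = 5366/EI
  δ_0 = 65295/EI
Flexibility coefficient — unit upward force at B: δ_{BB} = L³/(3EI) = 385.9/EI.
The prop prevents deflection at B: R_B = δ_0/δ_{BB} = 65295/385.9 = 169.2 kN.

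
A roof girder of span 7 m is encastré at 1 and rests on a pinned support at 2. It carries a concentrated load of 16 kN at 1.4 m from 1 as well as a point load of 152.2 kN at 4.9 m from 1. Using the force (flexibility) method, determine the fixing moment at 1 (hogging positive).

M_1 = 161.6 kN·m

Choose R_2 as the redundant. The primary structure is the cantilever fixed at 1.
Free-end deflection of the primary structure under the applied loading (downward +):
  point load 16 at a = 1.4: Pa²(3L − a)/(6EI) = 102.4/EI
  point load 152.2 at a = 4.9: Pa²(3L − a)/(6EI) = 9806/EI
  δ_0 = 9908/EI
Flexibility coefficient — unit upward force at 2: δ_{22} = L³/(3EI) = 114.3/EI.
The prop prevents deflection at 2: R_2 = δ_0/δ_{22} = 9908/114.3 = 86.66 kN.
Moment equilibrium about 1: M_1 = Σ(load moments about 1) − R_2·L = 768.2 − 86.66×7 = 161.6 kN·m.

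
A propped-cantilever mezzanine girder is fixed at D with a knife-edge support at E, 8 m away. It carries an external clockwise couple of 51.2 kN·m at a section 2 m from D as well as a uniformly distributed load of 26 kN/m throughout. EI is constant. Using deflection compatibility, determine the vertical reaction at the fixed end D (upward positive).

R_D = 125.8 kN

Choose R_E as the redundant. The primary structure is the cantilever fixed at D.
Deflection at E on the released cantilever, summing each load's contribution:
  clockwise couple 51.2 at a = 2: M₀a(2L − a)/(2EI) = 716.8/EI
  UDL 26: wL⁴/(8EI) = 13312/EI
  δ_0 = 14029/EI
Flexibility coefficient — unit upward force at E: δ_{EE} = L³/(3EI) = 170.7/EI.
The prop prevents deflection at E: R_E = δ_0/δ_{EE} = 14029/170.7 = 82.2 kN.
Vertical equilibrium: R_D = ΣP − R_E = 208 − 82.2 = 125.8 kN.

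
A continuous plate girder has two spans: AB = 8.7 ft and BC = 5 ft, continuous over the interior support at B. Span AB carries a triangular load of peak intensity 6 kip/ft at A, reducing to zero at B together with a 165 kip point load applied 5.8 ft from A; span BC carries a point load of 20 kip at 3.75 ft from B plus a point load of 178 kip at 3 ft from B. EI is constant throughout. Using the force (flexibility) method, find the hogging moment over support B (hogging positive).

Release continuity at B by inserting a hinge; the redundant is the internal moment M_B. The primary structure is two simply-supported spans AB and BC.
Discontinuity in slope at B on the released structure — sum the simple-span end rotations:
  span AB: triangular load, peak 6: 7w₀L³/(360EI) = 76.83/EI
  span AB: point load 165 at a = 5.8: Pab(L + a)/(6LEI) = 770.9/EI
  span BC: point load 20 at a = 3.75: Pab(L + b)/(6LEI) = 19.53/EI
  span BC: point load 178 at a = 3: Pab(L + b)/(6LEI) = 249.2/EI
  relative rotation θ_0 = (847.7 + 268.7)/EI = 1116/EI
A unit hogging moment at B produces rotation L₁/(3EI) + L₂/(3EI) = 4.567/EI.
Compatibility: M_B·(L₁+L₂)/(3EI) = θ_0, giving M_B = 244.5 kip·ft (hogging).

M_B = 244.5 kip·ft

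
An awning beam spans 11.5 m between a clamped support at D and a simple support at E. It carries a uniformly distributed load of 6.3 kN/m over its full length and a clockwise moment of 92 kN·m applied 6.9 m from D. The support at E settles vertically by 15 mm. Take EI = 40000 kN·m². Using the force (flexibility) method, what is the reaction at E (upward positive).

R_E = 36.07 kN

Choose R_E as the redundant. The primary structure is the cantilever fixed at D.
Downward deflection at the released point E due to the loads:
  UDL 6.3: wL⁴/(8EI) = 13773/EI
  clockwise couple 92 at a = 6.9: M₀a(2L − a)/(2EI) = 5110/EI
  δ_0 = 18884/EI
Flexibility coefficient — unit upward force at E: δ_{EE} = L³/(3EI) = 507/EI.
With EI = 40000 kN·m²: δ_0 = 0.47209 m and δ_{EE} = 0.012674 m/kN.
Compatibility — the beam at E must follow the support down by 0.015 m: δ_0 − R_E·δ_{EE} = 0.015, so R_E = (0.47209 − 0.015)/0.012674 = 36.07 kN.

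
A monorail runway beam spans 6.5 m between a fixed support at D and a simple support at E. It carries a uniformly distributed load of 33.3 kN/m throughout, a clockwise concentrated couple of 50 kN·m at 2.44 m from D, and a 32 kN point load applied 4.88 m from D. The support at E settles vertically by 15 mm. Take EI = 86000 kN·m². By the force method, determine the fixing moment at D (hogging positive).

M_D = 296 kN·m

Take the reaction at E as the redundant and release it; the primary structure is a cantilever fixed at D.
Primary-structure tip deflection at E by superposition:
  UDL 33.3: wL⁴/(8EI) = 7430/EI
  clockwise couple 50 at a = 2.44: M₀a(2L − a)/(2EI) = 644.2/EI
  point load 32 at a = 4.88: Pa²(3L − a)/(6EI) = 1857/EI
  δ_0 = 9931/EI
Tip deflection under a unit load at E: L³/(3EI) = 91.54/EI.
With EI = 86000 kN·m²: δ_0 = 0.11548 m and δ_{EE} = 0.001064 m/kN.
Compatibility — the beam at E must follow the support down by 0.015 m: δ_0 − R_E·δ_{EE} = 0.015, so R_E = (0.11548 − 0.015)/0.001064 = 94.4 kN.
Moment equilibrium about D: M_D = Σ(load moments about D) − R_E·L = 909.6 − 94.4×6.5 = 296 kN·m.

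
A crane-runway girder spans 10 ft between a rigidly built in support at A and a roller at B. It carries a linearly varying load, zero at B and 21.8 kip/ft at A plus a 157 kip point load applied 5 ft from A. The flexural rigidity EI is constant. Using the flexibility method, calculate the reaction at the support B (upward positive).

R_B = 70.86 kip

Release the roller at B. Primary structure: cantilever fixed at A.
Downward deflection at the released point B due to the loads:
  triangular load, peak 21.8 at the fixed end: w₀L⁴/(30EI) = 7267/EI
  point load 157 at a = 5: Pa²(3L − a)/(6EI) = 16354/EI
  δ_0 = 23621/EI
Flexibility coefficient — unit upward force at B: δ_{BB} = L³/(3EI) = 333.3/EI.
The prop prevents deflection at B: R_B = δ_0/δ_{BB} = 23621/333.3 = 70.86 kip.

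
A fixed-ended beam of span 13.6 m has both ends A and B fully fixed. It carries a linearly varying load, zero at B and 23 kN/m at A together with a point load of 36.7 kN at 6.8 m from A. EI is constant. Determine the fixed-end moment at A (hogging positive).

M_A = 275.1 kN·m

Release both end moments; the primary structure is a simply-supported span AB with redundants M_A and M_B.
Simple-span end rotations at A and B under the given loads:
  at A: triangular load, peak 23: w₀L³/(45EI) = 1286/EI
  at B: triangular load, peak 23: 7w₀L³/(360EI) = 1125/EI
  at A: point load 36.7 at a = 6.8: Pab(L + b)/(6LEI) = 424.3/EI
  at B: point load 36.7 at a = 6.8: Pab(L + a)/(6LEI) = 424.3/EI
  θ_A0 = 1710/EI,  θ_B0 = 1549/EI
Flexibility coefficients: a unit moment at one end gives L/(3EI) there and L/(6EI) at the far end, so f₁₁ = f₂₂ = 4.533/EI and f₁₂ = f₂₁ = 2.267/EI.
Compatibility — zero rotation at each built-in end:
  4.533 M_A + 2.267 M_B = 1710
  2.267 M_A + 4.533 M_B = 1549
Solving the pair gives M_A = 275.1 kN·m and M_B = 204.2 kN·m (hogging).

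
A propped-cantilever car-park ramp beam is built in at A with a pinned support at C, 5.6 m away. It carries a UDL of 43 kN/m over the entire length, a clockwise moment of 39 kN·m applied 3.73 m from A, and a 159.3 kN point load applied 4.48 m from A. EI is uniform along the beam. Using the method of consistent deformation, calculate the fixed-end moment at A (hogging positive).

M_A = 241.2 kN·m

Choose R_C as the redundant. The primary structure is the cantilever fixed at A.
Primary-structure tip deflection at C by superposition:
  UDL 43: wL⁴/(8EI) = 5286/EI
  clockwise couple 39 at a = 3.73: M₀a(2L − a)/(2EI) = 543.3/EI
  point load 159.3 at a = 4.48: Pa²(3L − a)/(6EI) = 6565/EI
  δ_0 = 12394/EI
Tip deflection under a unit load at C: L³/(3EI) = 58.54/EI.
The prop prevents deflection at C: R_C = δ_0/δ_{CC} = 12394/58.54 = 211.7 kN.
Moment equilibrium about A: M_A = Σ(load moments about A) − R_C·L = 1427 − 211.7×5.6 = 241.2 kN·m.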